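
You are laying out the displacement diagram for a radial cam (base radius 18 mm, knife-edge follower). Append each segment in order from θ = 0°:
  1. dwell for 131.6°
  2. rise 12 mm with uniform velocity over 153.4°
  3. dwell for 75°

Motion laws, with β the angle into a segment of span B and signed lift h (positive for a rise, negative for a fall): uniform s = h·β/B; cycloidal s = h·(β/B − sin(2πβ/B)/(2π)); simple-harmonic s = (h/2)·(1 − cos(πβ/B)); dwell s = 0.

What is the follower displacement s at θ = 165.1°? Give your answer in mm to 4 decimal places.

seg 1 [0°–131.6°] dwell: s stays 0.0000
seg 2 [131.6°–285°] uniform, h=12: θ=165.1° here. β=33.5, B=153.4. 12·33.5/153.4 = 2.6206 → s = 2.6206

2.6206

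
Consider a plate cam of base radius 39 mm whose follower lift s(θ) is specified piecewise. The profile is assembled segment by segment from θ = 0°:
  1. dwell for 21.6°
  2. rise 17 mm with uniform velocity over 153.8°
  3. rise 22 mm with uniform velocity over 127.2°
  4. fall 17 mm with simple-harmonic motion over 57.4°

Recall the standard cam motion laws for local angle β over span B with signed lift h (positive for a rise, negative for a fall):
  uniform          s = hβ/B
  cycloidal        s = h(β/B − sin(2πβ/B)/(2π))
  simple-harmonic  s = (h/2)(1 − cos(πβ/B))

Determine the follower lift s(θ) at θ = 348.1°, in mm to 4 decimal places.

seg 1 [0°–21.6°] dwell: s stays 0.0000
seg 2 [21.6°–175.4°] uniform, h=17: full span → s += 17 → s = 17.0000
seg 3 [175.4°–302.6°] uniform, h=22: full span → s += 22 → s = 39.0000
seg 4 [302.6°–360°] simple-harmonic, h=-17: θ=348.1° here. β=45.5, B=57.4. -17/2·(1 − cos(π·0.7927)) = -15.2600 → s = 23.7400

23.7400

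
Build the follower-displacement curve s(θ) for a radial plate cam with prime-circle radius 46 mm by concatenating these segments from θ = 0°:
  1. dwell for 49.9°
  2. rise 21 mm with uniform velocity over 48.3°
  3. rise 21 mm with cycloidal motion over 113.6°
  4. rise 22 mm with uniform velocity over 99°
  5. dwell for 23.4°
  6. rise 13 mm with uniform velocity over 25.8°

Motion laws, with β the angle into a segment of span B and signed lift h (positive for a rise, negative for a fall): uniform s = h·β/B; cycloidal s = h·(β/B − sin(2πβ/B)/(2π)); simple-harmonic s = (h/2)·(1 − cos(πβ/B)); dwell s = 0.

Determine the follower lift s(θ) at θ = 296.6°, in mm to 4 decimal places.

seg 1 [0°–49.9°] dwell: s stays 0.0000
seg 2 [49.9°–98.2°] uniform, h=21: full span → s += 21 → s = 21.0000
seg 3 [98.2°–211.8°] cycloidal, h=21: full span → s += 21 → s = 42.0000
seg 4 [211.8°–310.8°] uniform, h=22: θ=296.6° here. β=84.8, B=99. 22·84.8/99 = 18.8444 → s = 60.8444

60.8444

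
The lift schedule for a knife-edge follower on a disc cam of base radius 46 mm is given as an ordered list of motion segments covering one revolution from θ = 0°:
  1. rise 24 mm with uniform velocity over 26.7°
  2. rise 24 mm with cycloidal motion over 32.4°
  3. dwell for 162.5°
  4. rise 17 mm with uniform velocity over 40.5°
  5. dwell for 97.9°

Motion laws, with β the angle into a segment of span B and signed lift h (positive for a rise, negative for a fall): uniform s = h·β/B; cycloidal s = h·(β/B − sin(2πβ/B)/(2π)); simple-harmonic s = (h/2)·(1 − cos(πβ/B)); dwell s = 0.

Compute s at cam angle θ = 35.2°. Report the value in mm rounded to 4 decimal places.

seg 1 [0°–26.7°] uniform, h=24: full span → s += 24 → s = 24.0000
seg 2 [26.7°–59.1°] cycloidal, h=24: θ=35.2° here. β=8.5, B=32.4. 24·(0.2623 − sin(2π·0.2623)/(2π)) = 2.4881 → s = 26.4881

26.4881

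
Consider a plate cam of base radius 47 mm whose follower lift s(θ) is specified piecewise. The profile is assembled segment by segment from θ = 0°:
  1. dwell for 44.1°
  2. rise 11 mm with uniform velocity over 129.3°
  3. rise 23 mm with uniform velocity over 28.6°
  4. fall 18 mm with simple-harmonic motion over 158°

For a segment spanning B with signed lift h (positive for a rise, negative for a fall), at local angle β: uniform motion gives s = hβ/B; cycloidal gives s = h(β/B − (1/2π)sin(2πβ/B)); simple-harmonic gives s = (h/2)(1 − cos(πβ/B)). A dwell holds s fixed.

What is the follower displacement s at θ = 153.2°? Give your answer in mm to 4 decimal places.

seg 1 [0°–44.1°] dwell: s stays 0.0000
seg 2 [44.1°–173.4°] uniform, h=11: θ=153.2° here. β=109.1, B=129.3. 11·109.1/129.3 = 9.2815 → s = 9.2815

9.2815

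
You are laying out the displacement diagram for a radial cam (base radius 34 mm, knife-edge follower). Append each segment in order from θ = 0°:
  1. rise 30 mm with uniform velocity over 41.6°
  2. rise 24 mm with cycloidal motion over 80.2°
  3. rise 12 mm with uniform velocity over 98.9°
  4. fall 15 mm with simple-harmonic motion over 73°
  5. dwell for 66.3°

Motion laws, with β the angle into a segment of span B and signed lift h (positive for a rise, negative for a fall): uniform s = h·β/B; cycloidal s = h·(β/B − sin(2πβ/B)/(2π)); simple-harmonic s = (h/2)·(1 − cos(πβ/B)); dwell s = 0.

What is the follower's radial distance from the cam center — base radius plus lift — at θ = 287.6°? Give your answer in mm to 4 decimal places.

seg 1 [0°–41.6°] uniform, h=30: full span → s += 30 → s = 30.0000
seg 2 [41.6°–121.8°] cycloidal, h=24: full span → s += 24 → s = 54.0000
seg 3 [121.8°–220.7°] uniform, h=12: full span → s += 12 → s = 66.0000
seg 4 [220.7°–293.7°] simple-harmonic, h=-15: θ=287.6° here. β=66.9, B=73. -15/2·(1 − cos(π·0.9164)) = -14.7430 → s = 51.2570
radial distance = base radius + s = 34 + 51.2570 = 85.2570

85.2570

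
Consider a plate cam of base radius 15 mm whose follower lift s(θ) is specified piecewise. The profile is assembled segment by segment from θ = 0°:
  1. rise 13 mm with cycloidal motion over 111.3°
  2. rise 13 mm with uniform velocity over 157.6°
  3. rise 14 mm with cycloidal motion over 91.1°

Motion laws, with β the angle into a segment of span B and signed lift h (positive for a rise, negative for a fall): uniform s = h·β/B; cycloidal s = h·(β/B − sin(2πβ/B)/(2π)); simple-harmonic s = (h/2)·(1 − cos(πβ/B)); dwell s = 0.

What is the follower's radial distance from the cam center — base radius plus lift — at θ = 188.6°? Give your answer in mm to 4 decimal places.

seg 1 [0°–111.3°] cycloidal, h=13: full span → s += 13 → s = 13.0000
seg 2 [111.3°–268.9°] uniform, h=13: θ=188.6° here. β=77.3, B=157.6. 13·77.3/157.6 = 6.3763 → s = 19.3763
radial distance = base radius + s = 15 + 19.3763 = 34.3763

34.3763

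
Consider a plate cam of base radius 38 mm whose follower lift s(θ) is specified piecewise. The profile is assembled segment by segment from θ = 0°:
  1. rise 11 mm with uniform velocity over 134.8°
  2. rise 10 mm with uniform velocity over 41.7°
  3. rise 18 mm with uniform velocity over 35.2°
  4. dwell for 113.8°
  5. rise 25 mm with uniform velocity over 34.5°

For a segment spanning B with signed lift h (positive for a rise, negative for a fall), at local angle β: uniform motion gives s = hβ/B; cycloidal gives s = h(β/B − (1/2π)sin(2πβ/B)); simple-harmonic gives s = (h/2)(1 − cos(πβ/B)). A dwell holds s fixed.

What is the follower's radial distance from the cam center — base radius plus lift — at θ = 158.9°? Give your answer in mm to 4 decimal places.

seg 1 [0°–134.8°] uniform, h=11: full span → s += 11 → s = 11.0000
seg 2 [134.8°–176.5°] uniform, h=10: θ=158.9° here. β=24.1, B=41.7. 10·24.1/41.7 = 5.7794 → s = 16.7794
radial distance = base radius + s = 38 + 16.7794 = 54.7794

54.7794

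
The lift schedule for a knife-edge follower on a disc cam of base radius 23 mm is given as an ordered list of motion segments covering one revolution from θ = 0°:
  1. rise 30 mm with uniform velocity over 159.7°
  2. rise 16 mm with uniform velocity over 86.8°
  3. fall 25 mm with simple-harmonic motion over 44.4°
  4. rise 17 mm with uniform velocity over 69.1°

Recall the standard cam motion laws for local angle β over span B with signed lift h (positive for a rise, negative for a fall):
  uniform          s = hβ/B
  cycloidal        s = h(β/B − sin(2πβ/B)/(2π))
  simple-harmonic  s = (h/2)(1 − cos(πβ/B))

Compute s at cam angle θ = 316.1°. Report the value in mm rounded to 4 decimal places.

seg 1 [0°–159.7°] uniform, h=30: full span → s += 30 → s = 30.0000
seg 2 [159.7°–246.5°] uniform, h=16: full span → s += 16 → s = 46.0000
seg 3 [246.5°–290.9°] simple-harmonic, h=-25: full span → s += -25 → s = 21.0000
seg 4 [290.9°–360°] uniform, h=17: θ=316.1° here. β=25.2, B=69.1. 17·25.2/69.1 = 6.1997 → s = 27.1997

27.1997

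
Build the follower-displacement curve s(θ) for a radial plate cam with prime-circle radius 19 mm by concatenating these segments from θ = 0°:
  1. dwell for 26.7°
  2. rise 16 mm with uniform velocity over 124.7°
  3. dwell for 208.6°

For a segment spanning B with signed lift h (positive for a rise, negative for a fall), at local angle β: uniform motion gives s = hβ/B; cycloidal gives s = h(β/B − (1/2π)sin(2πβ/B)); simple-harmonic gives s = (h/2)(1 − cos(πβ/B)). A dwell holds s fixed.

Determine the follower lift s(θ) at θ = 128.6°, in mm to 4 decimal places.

seg 1 [0°–26.7°] dwell: s stays 0.0000
seg 2 [26.7°–151.4°] uniform, h=16: θ=128.6° here. β=101.9, B=124.7. 16·101.9/124.7 = 13.0746 → s = 13.0746

13.0746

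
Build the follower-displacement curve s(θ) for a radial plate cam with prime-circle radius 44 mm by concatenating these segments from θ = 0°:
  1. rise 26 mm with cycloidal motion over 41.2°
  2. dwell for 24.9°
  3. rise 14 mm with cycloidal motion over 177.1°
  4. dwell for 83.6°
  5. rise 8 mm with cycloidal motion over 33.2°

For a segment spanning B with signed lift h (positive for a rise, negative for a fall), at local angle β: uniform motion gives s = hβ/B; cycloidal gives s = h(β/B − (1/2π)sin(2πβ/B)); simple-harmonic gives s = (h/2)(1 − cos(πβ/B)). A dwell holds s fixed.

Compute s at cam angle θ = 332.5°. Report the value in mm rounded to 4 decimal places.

seg 1 [0°–41.2°] cycloidal, h=26: full span → s += 26 → s = 26.0000
seg 2 [41.2°–66.1°] dwell: s stays 26.0000
seg 3 [66.1°–243.2°] cycloidal, h=14: full span → s += 14 → s = 40.0000
seg 4 [243.2°–326.8°] dwell: s stays 40.0000
seg 5 [326.8°–360°] cycloidal, h=8: θ=332.5° here. β=5.7, B=33.2. 8·(0.1717 − sin(2π·0.1717)/(2π)) = 0.2513 → s = 40.2513

40.2513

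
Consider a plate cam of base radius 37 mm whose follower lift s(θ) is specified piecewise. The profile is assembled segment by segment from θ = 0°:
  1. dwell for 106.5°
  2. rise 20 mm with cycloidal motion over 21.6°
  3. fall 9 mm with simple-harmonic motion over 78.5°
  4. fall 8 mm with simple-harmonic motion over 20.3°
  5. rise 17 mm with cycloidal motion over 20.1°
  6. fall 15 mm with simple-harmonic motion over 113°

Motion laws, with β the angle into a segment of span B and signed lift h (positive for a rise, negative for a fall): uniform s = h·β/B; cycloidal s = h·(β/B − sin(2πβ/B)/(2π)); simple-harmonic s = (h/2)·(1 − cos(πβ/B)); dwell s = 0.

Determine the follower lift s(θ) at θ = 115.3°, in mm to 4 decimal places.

seg 1 [0°–106.5°] dwell: s stays 0.0000
seg 2 [106.5°–128.1°] cycloidal, h=20: θ=115.3° here. β=8.8, B=21.6. 20·(0.4074 − sin(2π·0.4074)/(2π)) = 6.3990 → s = 6.3990

6.3990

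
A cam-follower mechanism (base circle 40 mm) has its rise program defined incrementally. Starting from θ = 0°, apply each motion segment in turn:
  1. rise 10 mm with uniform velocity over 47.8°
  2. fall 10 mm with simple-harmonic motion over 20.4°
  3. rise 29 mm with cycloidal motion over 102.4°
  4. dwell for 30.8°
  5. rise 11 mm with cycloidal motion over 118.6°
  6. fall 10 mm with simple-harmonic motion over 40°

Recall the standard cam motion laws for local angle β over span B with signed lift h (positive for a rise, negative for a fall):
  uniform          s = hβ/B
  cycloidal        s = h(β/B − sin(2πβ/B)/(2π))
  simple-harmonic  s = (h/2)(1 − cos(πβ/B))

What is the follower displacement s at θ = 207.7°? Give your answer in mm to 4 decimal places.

seg 1 [0°–47.8°] uniform, h=10: full span → s += 10 → s = 10.0000
seg 2 [47.8°–68.2°] simple-harmonic, h=-10: full span → s += -10 → s = 0.0000
seg 3 [68.2°–170.6°] cycloidal, h=29: full span → s += 29 → s = 29.0000
seg 4 [170.6°–201.4°] dwell: s stays 29.0000
seg 5 [201.4°–320°] cycloidal, h=11: θ=207.7° here. β=6.3, B=118.6. 11·(0.0531 − sin(2π·0.0531)/(2π)) = 0.0108 → s = 29.0108

29.0108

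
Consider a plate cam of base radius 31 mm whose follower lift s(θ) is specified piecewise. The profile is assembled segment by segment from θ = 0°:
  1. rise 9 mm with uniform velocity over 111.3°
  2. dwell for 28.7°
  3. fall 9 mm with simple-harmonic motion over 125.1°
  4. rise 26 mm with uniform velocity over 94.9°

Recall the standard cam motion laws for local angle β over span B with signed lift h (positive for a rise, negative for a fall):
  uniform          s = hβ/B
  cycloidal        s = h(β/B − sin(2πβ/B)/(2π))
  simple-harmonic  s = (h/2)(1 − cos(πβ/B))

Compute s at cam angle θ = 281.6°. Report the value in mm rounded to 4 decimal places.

seg 1 [0°–111.3°] uniform, h=9: full span → s += 9 → s = 9.0000
seg 2 [111.3°–140°] dwell: s stays 9.0000
seg 3 [140°–265.1°] simple-harmonic, h=-9: full span → s += -9 → s = 0.0000
seg 4 [265.1°–360°] uniform, h=26: θ=281.6° here. β=16.5, B=94.9. 26·16.5/94.9 = 4.5205 → s = 4.5205

4.5205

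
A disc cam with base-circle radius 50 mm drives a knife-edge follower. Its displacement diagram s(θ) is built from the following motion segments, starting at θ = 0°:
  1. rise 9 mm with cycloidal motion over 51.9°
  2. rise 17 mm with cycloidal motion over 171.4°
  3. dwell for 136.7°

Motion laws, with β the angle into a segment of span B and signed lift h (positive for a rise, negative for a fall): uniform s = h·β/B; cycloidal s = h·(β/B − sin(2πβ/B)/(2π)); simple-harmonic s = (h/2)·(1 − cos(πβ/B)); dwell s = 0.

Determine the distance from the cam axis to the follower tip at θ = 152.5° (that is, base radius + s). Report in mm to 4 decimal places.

seg 1 [0°–51.9°] cycloidal, h=9: full span → s += 9 → s = 9.0000
seg 2 [51.9°–223.3°] cycloidal, h=17: θ=152.5° here. β=100.6, B=171.4. 17·(0.5869 − sin(2π·0.5869)/(2π)) = 11.3833 → s = 20.3833
radial distance = base radius + s = 50 + 20.3833 = 70.3833

70.3833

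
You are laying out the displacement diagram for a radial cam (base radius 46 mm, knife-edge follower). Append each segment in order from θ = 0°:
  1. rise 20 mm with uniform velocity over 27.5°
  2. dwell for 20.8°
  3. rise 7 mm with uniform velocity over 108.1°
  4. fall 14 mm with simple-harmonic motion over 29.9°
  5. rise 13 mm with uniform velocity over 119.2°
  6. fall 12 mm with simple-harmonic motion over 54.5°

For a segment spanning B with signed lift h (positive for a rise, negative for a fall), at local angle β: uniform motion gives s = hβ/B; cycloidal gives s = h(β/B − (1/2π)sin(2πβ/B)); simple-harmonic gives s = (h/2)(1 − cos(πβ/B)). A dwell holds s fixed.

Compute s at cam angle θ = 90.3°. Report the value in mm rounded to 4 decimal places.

seg 1 [0°–27.5°] uniform, h=20: full span → s += 20 → s = 20.0000
seg 2 [27.5°–48.3°] dwell: s stays 20.0000
seg 3 [48.3°–156.4°] uniform, h=7: θ=90.3° here. β=42, B=108.1. 7·42/108.1 = 2.7197 → s = 22.7197

22.7197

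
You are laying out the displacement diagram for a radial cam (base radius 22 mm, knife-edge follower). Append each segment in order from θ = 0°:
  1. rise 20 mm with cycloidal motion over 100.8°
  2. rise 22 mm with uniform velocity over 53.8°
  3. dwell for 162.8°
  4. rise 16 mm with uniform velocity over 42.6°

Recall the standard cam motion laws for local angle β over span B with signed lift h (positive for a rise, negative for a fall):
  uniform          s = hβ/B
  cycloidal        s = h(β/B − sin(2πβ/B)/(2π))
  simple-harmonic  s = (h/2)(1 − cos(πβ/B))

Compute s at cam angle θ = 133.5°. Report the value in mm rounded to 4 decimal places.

seg 1 [0°–100.8°] cycloidal, h=20: full span → s += 20 → s = 20.0000
seg 2 [100.8°–154.6°] uniform, h=22: θ=133.5° here. β=32.7, B=53.8. 22·32.7/53.8 = 13.3717 → s = 33.3717

33.3717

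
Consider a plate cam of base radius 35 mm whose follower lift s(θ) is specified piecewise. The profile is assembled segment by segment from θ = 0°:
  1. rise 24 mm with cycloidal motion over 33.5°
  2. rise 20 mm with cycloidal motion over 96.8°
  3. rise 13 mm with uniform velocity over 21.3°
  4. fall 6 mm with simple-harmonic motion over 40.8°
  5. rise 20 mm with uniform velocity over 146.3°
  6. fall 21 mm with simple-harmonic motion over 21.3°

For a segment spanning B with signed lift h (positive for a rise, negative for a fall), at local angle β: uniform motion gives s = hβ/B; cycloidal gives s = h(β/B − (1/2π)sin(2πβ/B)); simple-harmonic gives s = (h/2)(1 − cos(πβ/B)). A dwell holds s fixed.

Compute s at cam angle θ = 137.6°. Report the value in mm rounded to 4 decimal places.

seg 1 [0°–33.5°] cycloidal, h=24: full span → s += 24 → s = 24.0000
seg 2 [33.5°–130.3°] cycloidal, h=20: full span → s += 20 → s = 44.0000
seg 3 [130.3°–151.6°] uniform, h=13: θ=137.6° here. β=7.3, B=21.3. 13·7.3/21.3 = 4.4554 → s = 48.4554

48.4554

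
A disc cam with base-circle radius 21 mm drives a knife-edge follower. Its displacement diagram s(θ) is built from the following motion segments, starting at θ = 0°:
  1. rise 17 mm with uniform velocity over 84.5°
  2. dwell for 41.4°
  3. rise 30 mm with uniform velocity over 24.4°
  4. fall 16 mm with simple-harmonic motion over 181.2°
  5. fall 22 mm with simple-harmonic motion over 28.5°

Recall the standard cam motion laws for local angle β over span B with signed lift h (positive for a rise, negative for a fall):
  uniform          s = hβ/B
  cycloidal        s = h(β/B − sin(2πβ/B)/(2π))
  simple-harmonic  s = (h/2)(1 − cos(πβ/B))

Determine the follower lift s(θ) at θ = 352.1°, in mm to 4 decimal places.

seg 1 [0°–84.5°] uniform, h=17: full span → s += 17 → s = 17.0000
seg 2 [84.5°–125.9°] dwell: s stays 17.0000
seg 3 [125.9°–150.3°] uniform, h=30: full span → s += 30 → s = 47.0000
seg 4 [150.3°–331.5°] simple-harmonic, h=-16: full span → s += -16 → s = 31.0000
seg 5 [331.5°–360°] simple-harmonic, h=-22: θ=352.1° here. β=20.6, B=28.5. -22/2·(1 − cos(π·0.7228)) = -18.0861 → s = 12.9139

12.9139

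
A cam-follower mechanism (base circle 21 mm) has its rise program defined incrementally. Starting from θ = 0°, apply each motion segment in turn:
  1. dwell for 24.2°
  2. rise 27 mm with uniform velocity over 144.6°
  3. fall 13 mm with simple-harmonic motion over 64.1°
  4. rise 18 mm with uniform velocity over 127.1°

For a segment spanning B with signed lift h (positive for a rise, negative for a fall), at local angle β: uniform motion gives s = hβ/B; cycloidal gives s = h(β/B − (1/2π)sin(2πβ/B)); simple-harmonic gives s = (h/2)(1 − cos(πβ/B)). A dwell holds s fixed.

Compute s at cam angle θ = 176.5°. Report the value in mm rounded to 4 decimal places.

seg 1 [0°–24.2°] dwell: s stays 0.0000
seg 2 [24.2°–168.8°] uniform, h=27: full span → s += 27 → s = 27.0000
seg 3 [168.8°–232.9°] simple-harmonic, h=-13: θ=176.5° here. β=7.7, B=64.1. -13/2·(1 − cos(π·0.1201)) = -0.4574 → s = 26.5426

26.5426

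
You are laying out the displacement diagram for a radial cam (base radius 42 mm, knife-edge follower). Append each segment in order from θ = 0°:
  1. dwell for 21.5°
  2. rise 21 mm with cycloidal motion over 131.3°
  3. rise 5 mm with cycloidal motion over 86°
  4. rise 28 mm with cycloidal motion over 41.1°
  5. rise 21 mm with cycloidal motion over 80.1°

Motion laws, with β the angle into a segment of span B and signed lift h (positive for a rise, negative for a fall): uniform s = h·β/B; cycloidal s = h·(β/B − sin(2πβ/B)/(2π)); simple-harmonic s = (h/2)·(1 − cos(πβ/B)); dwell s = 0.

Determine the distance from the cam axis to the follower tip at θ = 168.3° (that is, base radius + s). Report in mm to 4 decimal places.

seg 1 [0°–21.5°] dwell: s stays 0.0000
seg 2 [21.5°–152.8°] cycloidal, h=21: full span → s += 21 → s = 21.0000
seg 3 [152.8°–238.8°] cycloidal, h=5: θ=168.3° here. β=15.5, B=86. 5·(0.1802 − sin(2π·0.1802)/(2π)) = 0.1806 → s = 21.1806
radial distance = base radius + s = 42 + 21.1806 = 63.1806

63.1806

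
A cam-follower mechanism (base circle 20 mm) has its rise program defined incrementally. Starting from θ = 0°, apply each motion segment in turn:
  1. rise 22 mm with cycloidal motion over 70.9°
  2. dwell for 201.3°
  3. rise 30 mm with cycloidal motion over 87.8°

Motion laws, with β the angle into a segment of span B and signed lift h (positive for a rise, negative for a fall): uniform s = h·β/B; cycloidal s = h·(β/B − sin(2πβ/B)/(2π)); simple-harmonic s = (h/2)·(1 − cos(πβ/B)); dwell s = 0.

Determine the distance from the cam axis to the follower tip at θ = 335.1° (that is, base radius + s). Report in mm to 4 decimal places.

seg 1 [0°–70.9°] cycloidal, h=22: full span → s += 22 → s = 22.0000
seg 2 [70.9°–272.2°] dwell: s stays 22.0000
seg 3 [272.2°–360°] cycloidal, h=30: θ=335.1° here. β=62.9, B=87.8. 30·(0.7164 − sin(2π·0.7164)/(2π)) = 26.1607 → s = 48.1607
radial distance = base radius + s = 20 + 48.1607 = 68.1607

68.1607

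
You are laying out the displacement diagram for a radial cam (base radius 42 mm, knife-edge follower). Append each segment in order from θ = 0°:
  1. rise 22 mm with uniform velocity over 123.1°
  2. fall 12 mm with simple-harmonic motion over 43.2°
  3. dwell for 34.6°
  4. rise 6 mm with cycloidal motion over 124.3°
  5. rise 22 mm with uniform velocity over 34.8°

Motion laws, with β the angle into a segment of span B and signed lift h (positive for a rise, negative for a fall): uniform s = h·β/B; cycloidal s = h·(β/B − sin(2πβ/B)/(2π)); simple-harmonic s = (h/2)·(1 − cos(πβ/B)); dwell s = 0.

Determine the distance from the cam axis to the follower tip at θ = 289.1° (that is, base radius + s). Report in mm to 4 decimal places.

seg 1 [0°–123.1°] uniform, h=22: full span → s += 22 → s = 22.0000
seg 2 [123.1°–166.3°] simple-harmonic, h=-12: full span → s += -12 → s = 10.0000
seg 3 [166.3°–200.9°] dwell: s stays 10.0000
seg 4 [200.9°–325.2°] cycloidal, h=6: θ=289.1° here. β=88.2, B=124.3. 6·(0.7096 − sin(2π·0.7096)/(2π)) = 5.1817 → s = 15.1817
radial distance = base radius + s = 42 + 15.1817 = 57.1817

57.1817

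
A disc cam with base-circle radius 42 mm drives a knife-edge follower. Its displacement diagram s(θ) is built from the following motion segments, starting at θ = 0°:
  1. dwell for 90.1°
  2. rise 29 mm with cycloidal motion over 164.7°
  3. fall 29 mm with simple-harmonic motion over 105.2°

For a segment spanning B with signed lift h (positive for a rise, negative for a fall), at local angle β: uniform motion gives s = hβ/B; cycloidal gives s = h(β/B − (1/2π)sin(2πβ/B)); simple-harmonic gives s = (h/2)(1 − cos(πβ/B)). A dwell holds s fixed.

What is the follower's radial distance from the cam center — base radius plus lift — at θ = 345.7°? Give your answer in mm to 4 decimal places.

seg 1 [0°–90.1°] dwell: s stays 0.0000
seg 2 [90.1°–254.8°] cycloidal, h=29: full span → s += 29 → s = 29.0000
seg 3 [254.8°–360°] simple-harmonic, h=-29: θ=345.7° here. β=90.9, B=105.2. -29/2·(1 − cos(π·0.8641)) = -27.6978 → s = 1.3022
radial distance = base radius + s = 42 + 1.3022 = 43.3022

43.3022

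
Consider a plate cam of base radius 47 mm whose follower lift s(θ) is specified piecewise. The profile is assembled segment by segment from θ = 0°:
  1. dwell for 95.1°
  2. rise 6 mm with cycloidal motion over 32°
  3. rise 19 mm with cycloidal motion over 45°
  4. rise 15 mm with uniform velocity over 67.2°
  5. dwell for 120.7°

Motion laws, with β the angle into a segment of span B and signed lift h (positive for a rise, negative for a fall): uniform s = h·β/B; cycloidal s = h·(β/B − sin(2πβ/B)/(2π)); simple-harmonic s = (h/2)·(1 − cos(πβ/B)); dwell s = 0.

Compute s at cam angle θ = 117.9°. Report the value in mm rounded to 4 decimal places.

seg 1 [0°–95.1°] dwell: s stays 0.0000
seg 2 [95.1°–127.1°] cycloidal, h=6: θ=117.9° here. β=22.8, B=32. 6·(0.7125 − sin(2π·0.7125)/(2π)) = 5.2035 → s = 5.2035

5.2035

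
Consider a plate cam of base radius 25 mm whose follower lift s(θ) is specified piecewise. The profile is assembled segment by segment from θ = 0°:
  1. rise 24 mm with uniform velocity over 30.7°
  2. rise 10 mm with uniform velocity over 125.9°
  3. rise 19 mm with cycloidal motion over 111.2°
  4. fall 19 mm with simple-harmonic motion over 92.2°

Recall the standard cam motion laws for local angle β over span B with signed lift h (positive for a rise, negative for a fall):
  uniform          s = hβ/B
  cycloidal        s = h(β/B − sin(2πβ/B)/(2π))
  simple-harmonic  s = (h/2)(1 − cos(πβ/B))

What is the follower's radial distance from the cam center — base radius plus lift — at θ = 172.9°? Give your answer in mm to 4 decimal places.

seg 1 [0°–30.7°] uniform, h=24: full span → s += 24 → s = 24.0000
seg 2 [30.7°–156.6°] uniform, h=10: full span → s += 10 → s = 34.0000
seg 3 [156.6°–267.8°] cycloidal, h=19: θ=172.9° here. β=16.3, B=111.2. 19·(0.1466 − sin(2π·0.1466)/(2π)) = 0.3774 → s = 34.3774
radial distance = base radius + s = 25 + 34.3774 = 59.3774

59.3774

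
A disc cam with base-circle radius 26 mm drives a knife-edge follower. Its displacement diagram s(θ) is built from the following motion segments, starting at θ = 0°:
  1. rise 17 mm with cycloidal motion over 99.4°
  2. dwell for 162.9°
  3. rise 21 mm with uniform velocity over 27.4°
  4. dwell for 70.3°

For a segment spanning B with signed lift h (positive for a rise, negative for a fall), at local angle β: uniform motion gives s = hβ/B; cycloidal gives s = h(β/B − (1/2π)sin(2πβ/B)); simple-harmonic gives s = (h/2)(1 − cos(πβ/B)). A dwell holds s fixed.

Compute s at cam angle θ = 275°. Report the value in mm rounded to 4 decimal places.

seg 1 [0°–99.4°] cycloidal, h=17: full span → s += 17 → s = 17.0000
seg 2 [99.4°–262.3°] dwell: s stays 17.0000
seg 3 [262.3°–289.7°] uniform, h=21: θ=275° here. β=12.7, B=27.4. 21·12.7/27.4 = 9.7336 → s = 26.7336

26.7336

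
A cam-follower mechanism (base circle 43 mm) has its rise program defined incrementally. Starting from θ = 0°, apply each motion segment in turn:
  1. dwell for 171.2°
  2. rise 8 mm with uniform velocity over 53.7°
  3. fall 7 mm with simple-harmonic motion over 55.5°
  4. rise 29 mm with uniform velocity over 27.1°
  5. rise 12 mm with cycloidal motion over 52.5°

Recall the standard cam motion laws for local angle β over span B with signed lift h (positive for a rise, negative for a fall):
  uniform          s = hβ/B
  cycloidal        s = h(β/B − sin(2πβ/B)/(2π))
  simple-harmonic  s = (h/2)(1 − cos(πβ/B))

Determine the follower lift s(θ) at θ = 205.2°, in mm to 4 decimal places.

seg 1 [0°–171.2°] dwell: s stays 0.0000
seg 2 [171.2°–224.9°] uniform, h=8: θ=205.2° here. β=34, B=53.7. 8·34/53.7 = 5.0652 → s = 5.0652

5.0652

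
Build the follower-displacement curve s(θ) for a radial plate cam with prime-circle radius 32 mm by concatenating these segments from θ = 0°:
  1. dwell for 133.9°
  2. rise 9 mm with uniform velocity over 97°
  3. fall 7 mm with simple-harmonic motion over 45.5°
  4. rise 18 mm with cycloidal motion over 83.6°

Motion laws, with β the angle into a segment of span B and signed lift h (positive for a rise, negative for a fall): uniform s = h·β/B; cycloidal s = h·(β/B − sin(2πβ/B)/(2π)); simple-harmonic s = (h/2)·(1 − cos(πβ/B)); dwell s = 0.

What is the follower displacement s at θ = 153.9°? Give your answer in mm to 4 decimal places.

seg 1 [0°–133.9°] dwell: s stays 0.0000
seg 2 [133.9°–230.9°] uniform, h=9: θ=153.9° here. β=20, B=97. 9·20/97 = 1.8557 → s = 1.8557

1.8557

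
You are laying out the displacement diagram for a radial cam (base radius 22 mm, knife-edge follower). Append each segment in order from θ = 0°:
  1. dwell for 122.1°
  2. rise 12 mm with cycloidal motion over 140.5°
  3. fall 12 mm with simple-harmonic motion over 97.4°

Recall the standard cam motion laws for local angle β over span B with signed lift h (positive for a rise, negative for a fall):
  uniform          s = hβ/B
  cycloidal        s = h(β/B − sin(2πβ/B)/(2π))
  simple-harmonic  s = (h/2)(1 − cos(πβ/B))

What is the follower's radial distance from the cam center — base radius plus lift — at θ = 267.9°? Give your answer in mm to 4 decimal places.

seg 1 [0°–122.1°] dwell: s stays 0.0000
seg 2 [122.1°–262.6°] cycloidal, h=12: full span → s += 12 → s = 12.0000
seg 3 [262.6°–360°] simple-harmonic, h=-12: θ=267.9° here. β=5.3, B=97.4. -12/2·(1 − cos(π·0.0544)) = -0.0875 → s = 11.9125
radial distance = base radius + s = 22 + 11.9125 = 33.9125

33.9125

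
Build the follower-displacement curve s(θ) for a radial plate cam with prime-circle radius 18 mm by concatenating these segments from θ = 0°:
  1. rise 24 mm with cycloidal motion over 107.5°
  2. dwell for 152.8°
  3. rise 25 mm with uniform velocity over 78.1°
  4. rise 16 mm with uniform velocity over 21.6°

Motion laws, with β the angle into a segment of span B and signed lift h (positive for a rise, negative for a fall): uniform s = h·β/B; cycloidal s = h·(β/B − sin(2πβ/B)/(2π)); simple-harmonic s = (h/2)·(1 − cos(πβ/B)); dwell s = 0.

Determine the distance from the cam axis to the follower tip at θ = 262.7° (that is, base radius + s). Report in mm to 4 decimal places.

seg 1 [0°–107.5°] cycloidal, h=24: full span → s += 24 → s = 24.0000
seg 2 [107.5°–260.3°] dwell: s stays 24.0000
seg 3 [260.3°–338.4°] uniform, h=25: θ=262.7° here. β=2.4, B=78.1. 25·2.4/78.1 = 0.7682 → s = 24.7682
radial distance = base radius + s = 18 + 24.7682 = 42.7682

42.7682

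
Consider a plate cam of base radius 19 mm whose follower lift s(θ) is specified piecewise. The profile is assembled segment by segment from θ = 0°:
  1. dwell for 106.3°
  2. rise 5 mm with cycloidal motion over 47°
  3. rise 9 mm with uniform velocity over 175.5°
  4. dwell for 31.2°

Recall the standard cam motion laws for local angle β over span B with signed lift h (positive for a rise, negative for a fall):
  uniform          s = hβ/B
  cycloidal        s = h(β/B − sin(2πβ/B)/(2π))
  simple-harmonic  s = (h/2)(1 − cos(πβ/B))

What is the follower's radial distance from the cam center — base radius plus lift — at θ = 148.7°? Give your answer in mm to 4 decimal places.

seg 1 [0°–106.3°] dwell: s stays 0.0000
seg 2 [106.3°–153.3°] cycloidal, h=5: θ=148.7° here. β=42.4, B=47. 5·(0.9021 − sin(2π·0.9021)/(2π)) = 4.9697 → s = 4.9697
radial distance = base radius + s = 19 + 4.9697 = 23.9697

23.9697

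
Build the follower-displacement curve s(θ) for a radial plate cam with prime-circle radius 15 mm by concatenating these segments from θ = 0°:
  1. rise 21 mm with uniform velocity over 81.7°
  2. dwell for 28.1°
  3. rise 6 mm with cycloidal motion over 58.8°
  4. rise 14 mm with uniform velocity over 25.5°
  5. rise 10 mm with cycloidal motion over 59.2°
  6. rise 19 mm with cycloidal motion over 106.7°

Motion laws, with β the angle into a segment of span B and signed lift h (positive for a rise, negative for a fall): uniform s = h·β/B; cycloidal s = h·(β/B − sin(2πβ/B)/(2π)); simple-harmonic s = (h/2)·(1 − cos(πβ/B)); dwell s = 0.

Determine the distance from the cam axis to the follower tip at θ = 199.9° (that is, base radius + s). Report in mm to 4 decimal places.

seg 1 [0°–81.7°] uniform, h=21: full span → s += 21 → s = 21.0000
seg 2 [81.7°–109.8°] dwell: s stays 21.0000
seg 3 [109.8°–168.6°] cycloidal, h=6: full span → s += 6 → s = 27.0000
seg 4 [168.6°–194.1°] uniform, h=14: full span → s += 14 → s = 41.0000
seg 5 [194.1°–253.3°] cycloidal, h=10: θ=199.9° here. β=5.8, B=59.2. 10·(0.0980 − sin(2π·0.0980)/(2π)) = 0.0607 → s = 41.0607
radial distance = base radius + s = 15 + 41.0607 = 56.0607

56.0607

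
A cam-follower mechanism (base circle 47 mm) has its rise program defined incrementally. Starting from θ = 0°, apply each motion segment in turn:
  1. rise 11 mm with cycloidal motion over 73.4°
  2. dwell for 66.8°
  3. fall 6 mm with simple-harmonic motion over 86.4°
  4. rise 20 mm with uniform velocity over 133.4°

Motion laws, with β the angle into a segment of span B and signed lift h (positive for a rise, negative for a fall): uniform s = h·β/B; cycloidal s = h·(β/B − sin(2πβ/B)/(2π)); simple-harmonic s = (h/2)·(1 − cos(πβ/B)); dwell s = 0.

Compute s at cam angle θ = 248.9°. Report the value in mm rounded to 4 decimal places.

seg 1 [0°–73.4°] cycloidal, h=11: full span → s += 11 → s = 11.0000
seg 2 [73.4°–140.2°] dwell: s stays 11.0000
seg 3 [140.2°–226.6°] simple-harmonic, h=-6: full span → s += -6 → s = 5.0000
seg 4 [226.6°–360°] uniform, h=20: θ=248.9° here. β=22.3, B=133.4. 20·22.3/133.4 = 3.3433 → s = 8.3433

8.3433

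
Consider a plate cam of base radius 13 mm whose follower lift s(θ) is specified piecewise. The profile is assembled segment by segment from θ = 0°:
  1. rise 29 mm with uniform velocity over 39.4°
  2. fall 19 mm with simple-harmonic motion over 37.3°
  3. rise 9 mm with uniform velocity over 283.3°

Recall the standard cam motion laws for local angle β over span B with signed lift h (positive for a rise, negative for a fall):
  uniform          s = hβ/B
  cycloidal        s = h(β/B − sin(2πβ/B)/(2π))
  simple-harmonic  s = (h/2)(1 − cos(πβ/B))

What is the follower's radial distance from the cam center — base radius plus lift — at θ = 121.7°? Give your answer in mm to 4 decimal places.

seg 1 [0°–39.4°] uniform, h=29: full span → s += 29 → s = 29.0000
seg 2 [39.4°–76.7°] simple-harmonic, h=-19: full span → s += -19 → s = 10.0000
seg 3 [76.7°–360°] uniform, h=9: θ=121.7° here. β=45, B=283.3. 9·45/283.3 = 1.4296 → s = 11.4296
radial distance = base radius + s = 13 + 11.4296 = 24.4296

24.4296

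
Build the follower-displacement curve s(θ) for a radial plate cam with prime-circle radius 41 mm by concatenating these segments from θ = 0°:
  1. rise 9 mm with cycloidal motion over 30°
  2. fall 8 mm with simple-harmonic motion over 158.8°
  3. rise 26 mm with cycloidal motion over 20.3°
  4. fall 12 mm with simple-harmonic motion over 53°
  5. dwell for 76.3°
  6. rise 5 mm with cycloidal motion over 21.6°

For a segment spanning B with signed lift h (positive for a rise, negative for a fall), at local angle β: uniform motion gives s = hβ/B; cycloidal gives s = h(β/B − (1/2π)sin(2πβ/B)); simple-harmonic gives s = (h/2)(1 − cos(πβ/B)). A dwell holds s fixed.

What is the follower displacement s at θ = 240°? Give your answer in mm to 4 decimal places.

seg 1 [0°–30°] cycloidal, h=9: full span → s += 9 → s = 9.0000
seg 2 [30°–188.8°] simple-harmonic, h=-8: full span → s += -8 → s = 1.0000
seg 3 [188.8°–209.1°] cycloidal, h=26: full span → s += 26 → s = 27.0000
seg 4 [209.1°–262.1°] simple-harmonic, h=-12: θ=240° here. β=30.9, B=53. -12/2·(1 − cos(π·0.5830)) = -7.5472 → s = 19.4528

19.4528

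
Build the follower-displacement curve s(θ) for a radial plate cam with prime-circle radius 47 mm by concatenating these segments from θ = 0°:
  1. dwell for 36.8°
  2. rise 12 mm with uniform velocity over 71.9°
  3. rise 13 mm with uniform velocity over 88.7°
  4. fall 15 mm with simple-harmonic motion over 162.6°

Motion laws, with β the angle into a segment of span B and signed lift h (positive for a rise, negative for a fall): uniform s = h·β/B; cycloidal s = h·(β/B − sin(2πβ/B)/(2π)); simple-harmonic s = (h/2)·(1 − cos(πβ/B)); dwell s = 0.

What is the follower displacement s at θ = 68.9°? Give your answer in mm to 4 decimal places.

seg 1 [0°–36.8°] dwell: s stays 0.0000
seg 2 [36.8°–108.7°] uniform, h=12: θ=68.9° here. β=32.1, B=71.9. 12·32.1/71.9 = 5.3574 → s = 5.3574

5.3574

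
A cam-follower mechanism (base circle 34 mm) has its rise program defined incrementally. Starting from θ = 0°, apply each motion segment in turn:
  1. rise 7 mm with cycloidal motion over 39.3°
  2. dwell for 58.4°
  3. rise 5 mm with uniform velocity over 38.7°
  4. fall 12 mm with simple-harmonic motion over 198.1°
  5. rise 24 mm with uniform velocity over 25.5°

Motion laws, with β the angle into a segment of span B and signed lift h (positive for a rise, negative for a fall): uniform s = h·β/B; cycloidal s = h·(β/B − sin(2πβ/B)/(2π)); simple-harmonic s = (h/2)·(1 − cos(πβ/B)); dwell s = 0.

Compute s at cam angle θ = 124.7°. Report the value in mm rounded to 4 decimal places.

seg 1 [0°–39.3°] cycloidal, h=7: full span → s += 7 → s = 7.0000
seg 2 [39.3°–97.7°] dwell: s stays 7.0000
seg 3 [97.7°–136.4°] uniform, h=5: θ=124.7° here. β=27, B=38.7. 5·27/38.7 = 3.4884 → s = 10.4884

10.4884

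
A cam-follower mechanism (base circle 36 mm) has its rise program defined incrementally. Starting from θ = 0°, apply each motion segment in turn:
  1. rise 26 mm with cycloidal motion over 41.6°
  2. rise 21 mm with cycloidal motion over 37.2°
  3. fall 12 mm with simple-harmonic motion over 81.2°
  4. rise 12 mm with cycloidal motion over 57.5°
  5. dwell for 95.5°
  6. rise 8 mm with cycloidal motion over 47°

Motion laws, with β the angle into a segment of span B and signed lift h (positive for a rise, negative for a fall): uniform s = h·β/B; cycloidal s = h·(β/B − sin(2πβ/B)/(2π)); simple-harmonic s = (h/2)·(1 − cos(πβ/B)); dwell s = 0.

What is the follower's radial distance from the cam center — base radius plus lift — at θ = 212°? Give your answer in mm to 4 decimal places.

seg 1 [0°–41.6°] cycloidal, h=26: full span → s += 26 → s = 26.0000
seg 2 [41.6°–78.8°] cycloidal, h=21: full span → s += 21 → s = 47.0000
seg 3 [78.8°–160°] simple-harmonic, h=-12: full span → s += -12 → s = 35.0000
seg 4 [160°–217.5°] cycloidal, h=12: θ=212° here. β=52, B=57.5. 12·(0.9043 − sin(2π·0.9043)/(2π)) = 11.9321 → s = 46.9321
radial distance = base radius + s = 36 + 46.9321 = 82.9321

82.9321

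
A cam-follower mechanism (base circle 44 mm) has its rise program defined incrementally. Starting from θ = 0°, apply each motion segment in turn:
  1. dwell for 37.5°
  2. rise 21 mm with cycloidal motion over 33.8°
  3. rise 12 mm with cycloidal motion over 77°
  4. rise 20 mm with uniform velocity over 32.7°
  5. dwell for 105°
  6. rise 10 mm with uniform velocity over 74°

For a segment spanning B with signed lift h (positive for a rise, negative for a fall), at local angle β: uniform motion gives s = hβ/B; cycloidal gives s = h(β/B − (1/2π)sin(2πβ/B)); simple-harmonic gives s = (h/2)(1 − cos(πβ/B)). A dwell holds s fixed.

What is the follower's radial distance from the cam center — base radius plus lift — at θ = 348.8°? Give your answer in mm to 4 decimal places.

seg 1 [0°–37.5°] dwell: s stays 0.0000
seg 2 [37.5°–71.3°] cycloidal, h=21: full span → s += 21 → s = 21.0000
seg 3 [71.3°–148.3°] cycloidal, h=12: full span → s += 12 → s = 33.0000
seg 4 [148.3°–181°] uniform, h=20: full span → s += 20 → s = 53.0000
seg 5 [181°–286°] dwell: s stays 53.0000
seg 6 [286°–360°] uniform, h=10: θ=348.8° here. β=62.8, B=74. 10·62.8/74 = 8.4865 → s = 61.4865
radial distance = base radius + s = 44 + 61.4865 = 105.4865

105.4865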